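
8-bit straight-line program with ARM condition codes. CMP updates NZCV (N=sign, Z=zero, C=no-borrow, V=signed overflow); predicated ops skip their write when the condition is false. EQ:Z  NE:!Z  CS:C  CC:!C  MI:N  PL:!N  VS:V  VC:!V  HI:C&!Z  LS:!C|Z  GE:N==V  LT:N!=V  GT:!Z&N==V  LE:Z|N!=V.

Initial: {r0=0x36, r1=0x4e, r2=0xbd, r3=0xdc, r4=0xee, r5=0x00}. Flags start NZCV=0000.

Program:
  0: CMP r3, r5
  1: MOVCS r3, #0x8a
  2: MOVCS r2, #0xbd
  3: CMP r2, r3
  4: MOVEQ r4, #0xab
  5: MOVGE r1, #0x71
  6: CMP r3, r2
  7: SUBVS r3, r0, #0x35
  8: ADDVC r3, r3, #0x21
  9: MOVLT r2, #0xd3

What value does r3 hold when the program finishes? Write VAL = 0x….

VAL = 0xab

[0] flags=1010 → (cmp)
[1] flags=1010 CS?T → r3=0x8a
[2] flags=1010 CS?T → r2=0xbd
[3] flags=0010 → (cmp)
[4] flags=0010 EQ?F → skip
[5] flags=0010 GE?T → r1=0x71
[6] flags=1000 → (cmp)
[7] flags=1000 VS?F → skip
[8] flags=1000 VC?T → r3=0xab
[9] flags=1000 LT?T → r2=0xd3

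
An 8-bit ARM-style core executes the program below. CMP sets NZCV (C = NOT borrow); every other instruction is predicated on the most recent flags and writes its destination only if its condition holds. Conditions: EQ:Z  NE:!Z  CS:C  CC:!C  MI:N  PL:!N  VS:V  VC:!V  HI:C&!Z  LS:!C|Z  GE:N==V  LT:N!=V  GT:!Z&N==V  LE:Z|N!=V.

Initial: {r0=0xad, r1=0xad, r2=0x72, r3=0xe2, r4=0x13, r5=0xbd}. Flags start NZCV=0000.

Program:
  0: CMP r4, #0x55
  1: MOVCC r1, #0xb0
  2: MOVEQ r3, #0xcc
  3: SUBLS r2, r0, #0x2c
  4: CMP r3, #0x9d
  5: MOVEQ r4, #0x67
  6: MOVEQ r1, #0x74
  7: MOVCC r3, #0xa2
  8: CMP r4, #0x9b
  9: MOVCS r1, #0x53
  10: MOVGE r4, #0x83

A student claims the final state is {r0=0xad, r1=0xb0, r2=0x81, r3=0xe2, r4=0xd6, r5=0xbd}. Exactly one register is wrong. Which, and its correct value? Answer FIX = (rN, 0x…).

FIX = (r4, 0x83)

[0] flags=1000 → (cmp)
[1] flags=1000 CC?T → r1=0xb0
[2] flags=1000 EQ?F → skip
[3] flags=1000 LS?T → r2=0x81
[4] flags=0010 → (cmp)
[5] flags=0010 EQ?F → skip
[6] flags=0010 EQ?F → skip
[7] flags=0010 CC?F → skip
[8] flags=0000 → (cmp)
[9] flags=0000 CS?F → skip
[10] flags=0000 GE?T → r4=0x83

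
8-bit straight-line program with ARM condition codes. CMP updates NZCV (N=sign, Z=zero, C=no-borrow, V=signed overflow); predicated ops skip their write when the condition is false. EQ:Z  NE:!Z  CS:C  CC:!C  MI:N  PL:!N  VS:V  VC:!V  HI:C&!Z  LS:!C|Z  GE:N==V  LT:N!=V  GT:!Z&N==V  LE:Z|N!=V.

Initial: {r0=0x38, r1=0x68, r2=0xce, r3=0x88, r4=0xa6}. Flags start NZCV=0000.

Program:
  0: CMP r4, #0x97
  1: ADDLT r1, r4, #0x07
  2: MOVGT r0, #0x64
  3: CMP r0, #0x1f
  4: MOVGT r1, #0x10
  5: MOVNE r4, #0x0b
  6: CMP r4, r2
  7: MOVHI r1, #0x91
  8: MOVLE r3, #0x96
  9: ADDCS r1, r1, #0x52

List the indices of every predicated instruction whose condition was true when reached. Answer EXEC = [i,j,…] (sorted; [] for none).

0: ✓ CMP  NZCV=0010
1: · ADDLT
2: ✓ MOVGT  r0←0x64
3: ✓ CMP  NZCV=0010
4: ✓ MOVGT  r1←0x10
5: ✓ MOVNE  r4←0x0b
6: ✓ CMP  NZCV=0000
7: · MOVHI
8: · MOVLE
9: · ADDCS

EXEC = [2,4,5]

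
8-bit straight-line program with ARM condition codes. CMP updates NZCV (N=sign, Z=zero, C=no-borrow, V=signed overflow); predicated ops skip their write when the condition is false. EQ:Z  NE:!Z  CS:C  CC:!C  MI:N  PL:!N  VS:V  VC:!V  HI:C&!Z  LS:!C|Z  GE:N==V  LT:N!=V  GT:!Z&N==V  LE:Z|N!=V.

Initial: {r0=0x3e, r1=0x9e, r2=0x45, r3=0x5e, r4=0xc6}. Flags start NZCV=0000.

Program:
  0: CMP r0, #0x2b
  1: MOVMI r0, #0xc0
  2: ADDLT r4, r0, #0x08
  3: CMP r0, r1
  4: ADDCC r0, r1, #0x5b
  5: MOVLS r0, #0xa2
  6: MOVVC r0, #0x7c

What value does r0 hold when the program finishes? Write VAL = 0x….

VAL = 0xa2

0: ✓ CMP  NZCV=0010
1: · MOVMI
2: · ADDLT
3: ✓ CMP  NZCV=1001
4: ✓ ADDCC  r0←0xf9
5: ✓ MOVLS  r0←0xa2
6: · MOVVC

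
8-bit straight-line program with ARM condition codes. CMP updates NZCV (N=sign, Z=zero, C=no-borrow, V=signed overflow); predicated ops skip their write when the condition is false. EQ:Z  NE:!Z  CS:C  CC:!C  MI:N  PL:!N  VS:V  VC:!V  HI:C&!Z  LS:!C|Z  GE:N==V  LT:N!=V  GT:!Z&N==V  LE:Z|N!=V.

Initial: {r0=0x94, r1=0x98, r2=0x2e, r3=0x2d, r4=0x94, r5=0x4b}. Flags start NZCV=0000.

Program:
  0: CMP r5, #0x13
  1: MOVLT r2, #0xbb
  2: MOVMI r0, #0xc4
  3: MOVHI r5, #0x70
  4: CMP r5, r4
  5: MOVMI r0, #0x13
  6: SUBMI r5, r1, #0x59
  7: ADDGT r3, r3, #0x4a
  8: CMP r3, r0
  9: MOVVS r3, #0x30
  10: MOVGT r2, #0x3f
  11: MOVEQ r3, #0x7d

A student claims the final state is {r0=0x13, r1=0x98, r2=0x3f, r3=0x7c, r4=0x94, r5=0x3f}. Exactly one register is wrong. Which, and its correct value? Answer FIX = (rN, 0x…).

0: ✓ CMP  NZCV=0010
1: · MOVLT
2: · MOVMI
3: ✓ MOVHI  r5←0x70
4: ✓ CMP  NZCV=1001
5: ✓ MOVMI  r0←0x13
6: ✓ SUBMI  r5←0x3f
7: ✓ ADDGT  r3←0x77
8: ✓ CMP  NZCV=0010
9: · MOVVS
10: ✓ MOVGT  r2←0x3f
11: · MOVEQ

FIX = (r3, 0x77)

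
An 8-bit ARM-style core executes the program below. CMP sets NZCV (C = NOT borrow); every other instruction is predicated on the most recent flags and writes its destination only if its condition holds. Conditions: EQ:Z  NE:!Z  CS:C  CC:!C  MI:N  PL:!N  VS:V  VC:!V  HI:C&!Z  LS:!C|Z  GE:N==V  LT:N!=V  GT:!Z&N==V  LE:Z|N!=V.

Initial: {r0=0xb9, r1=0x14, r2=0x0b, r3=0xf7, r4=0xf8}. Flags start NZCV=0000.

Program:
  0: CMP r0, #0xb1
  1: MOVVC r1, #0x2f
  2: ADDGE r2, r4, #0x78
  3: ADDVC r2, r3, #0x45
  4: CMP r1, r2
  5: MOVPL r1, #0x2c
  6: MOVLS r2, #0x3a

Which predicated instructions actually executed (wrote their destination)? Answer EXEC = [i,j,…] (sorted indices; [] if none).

[0] flags=0010 → (cmp)
[1] flags=0010 VC?T → r1=0x2f
[2] flags=0010 GE?T → r2=0x70
[3] flags=0010 VC?T → r2=0x3c
[4] flags=1000 → (cmp)
[5] flags=1000 PL?F → skip
[6] flags=1000 LS?T → r2=0x3a

EXEC = [1,2,3,6]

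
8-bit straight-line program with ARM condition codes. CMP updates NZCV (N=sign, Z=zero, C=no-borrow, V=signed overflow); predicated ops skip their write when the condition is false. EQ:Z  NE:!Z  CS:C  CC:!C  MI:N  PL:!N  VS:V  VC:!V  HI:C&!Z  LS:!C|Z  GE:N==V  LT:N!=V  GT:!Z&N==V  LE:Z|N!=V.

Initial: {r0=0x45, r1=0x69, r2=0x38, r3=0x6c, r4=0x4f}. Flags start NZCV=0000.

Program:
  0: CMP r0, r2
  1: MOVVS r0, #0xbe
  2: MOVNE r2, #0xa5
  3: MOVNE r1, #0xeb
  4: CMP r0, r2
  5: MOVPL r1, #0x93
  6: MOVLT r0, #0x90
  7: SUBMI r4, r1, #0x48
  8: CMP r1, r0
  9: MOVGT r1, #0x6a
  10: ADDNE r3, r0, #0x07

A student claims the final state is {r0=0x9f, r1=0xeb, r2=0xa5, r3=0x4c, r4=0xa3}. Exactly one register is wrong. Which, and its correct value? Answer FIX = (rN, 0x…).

[0] flags=0010 → (cmp)
[1] flags=0010 VS?F → skip
[2] flags=0010 NE?T → r2=0xa5
[3] flags=0010 NE?T → r1=0xeb
[4] flags=1001 → (cmp)
[5] flags=1001 PL?F → skip
[6] flags=1001 LT?F → skip
[7] flags=1001 MI?T → r4=0xa3
[8] flags=1010 → (cmp)
[9] flags=1010 GT?F → skip
[10] flags=1010 NE?T → r3=0x4c

FIX = (r0, 0x45)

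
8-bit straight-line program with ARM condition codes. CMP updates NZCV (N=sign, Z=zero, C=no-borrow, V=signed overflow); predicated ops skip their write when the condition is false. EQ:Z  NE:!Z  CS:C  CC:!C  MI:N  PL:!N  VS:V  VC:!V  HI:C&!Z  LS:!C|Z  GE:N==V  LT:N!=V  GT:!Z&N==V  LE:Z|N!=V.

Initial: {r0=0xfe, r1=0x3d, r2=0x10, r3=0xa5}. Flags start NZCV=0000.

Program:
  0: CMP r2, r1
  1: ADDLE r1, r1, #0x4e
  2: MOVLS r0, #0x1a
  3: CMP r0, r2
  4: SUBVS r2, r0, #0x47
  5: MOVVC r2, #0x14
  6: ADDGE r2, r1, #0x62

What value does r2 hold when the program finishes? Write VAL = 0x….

0: ✓ CMP  NZCV=1000
1: ✓ ADDLE  r1←0x8b
2: ✓ MOVLS  r0←0x1a
3: ✓ CMP  NZCV=0010
4: · SUBVS
5: ✓ MOVVC  r2←0x14
6: ✓ ADDGE  r2←0xed

VAL = 0xed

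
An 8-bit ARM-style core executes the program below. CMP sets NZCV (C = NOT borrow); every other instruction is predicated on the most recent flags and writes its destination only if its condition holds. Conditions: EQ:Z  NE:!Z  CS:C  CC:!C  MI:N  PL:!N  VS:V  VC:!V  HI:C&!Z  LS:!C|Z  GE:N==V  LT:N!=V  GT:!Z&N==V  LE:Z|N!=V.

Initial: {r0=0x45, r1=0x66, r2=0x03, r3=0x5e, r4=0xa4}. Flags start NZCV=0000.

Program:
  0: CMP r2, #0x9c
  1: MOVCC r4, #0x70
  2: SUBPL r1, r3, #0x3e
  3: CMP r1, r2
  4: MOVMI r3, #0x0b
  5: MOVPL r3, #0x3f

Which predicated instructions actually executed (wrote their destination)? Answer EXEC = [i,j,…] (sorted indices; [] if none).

[0] flags=0000 → (cmp)
[1] flags=0000 CC?T → r4=0x70
[2] flags=0000 PL?T → r1=0x20
[3] flags=0010 → (cmp)
[4] flags=0010 MI?F → skip
[5] flags=0010 PL?T → r3=0x3f

EXEC = [1,2,5]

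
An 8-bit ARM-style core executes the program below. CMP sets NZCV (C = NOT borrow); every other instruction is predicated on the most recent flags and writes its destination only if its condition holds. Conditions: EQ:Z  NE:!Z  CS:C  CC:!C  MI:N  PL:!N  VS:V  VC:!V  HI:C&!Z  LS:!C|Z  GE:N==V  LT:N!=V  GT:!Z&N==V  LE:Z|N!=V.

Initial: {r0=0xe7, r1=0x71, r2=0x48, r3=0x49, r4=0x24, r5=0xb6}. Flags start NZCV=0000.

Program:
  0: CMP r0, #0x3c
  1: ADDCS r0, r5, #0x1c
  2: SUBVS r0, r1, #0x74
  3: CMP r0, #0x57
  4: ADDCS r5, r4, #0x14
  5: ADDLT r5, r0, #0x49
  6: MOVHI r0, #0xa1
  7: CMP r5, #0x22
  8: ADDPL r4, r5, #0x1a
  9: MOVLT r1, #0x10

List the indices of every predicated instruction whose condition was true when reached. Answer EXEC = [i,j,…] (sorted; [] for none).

EXEC = [1,4,5,6,9]

[0] flags=1010 → (cmp)
[1] flags=1010 CS?T → r0=0xd2
[2] flags=1010 VS?F → skip
[3] flags=0011 → (cmp)
[4] flags=0011 CS?T → r5=0x38
[5] flags=0011 LT?T → r5=0x1b
[6] flags=0011 HI?T → r0=0xa1
[7] flags=1000 → (cmp)
[8] flags=1000 PL?F → skip
[9] flags=1000 LT?T → r1=0x10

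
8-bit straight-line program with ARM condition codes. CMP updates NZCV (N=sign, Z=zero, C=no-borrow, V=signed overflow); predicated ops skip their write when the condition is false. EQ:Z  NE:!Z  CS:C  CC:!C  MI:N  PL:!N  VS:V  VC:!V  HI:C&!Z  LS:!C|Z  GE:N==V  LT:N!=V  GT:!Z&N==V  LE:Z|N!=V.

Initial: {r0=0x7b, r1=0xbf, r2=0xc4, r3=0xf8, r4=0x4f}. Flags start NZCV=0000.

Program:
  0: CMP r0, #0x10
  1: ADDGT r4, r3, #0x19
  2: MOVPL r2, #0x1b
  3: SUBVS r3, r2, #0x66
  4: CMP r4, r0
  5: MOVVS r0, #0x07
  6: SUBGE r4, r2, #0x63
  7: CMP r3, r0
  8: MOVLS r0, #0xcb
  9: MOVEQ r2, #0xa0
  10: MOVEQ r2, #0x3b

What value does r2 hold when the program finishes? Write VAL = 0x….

[0] flags=0010 → (cmp)
[1] flags=0010 GT?T → r4=0x11
[2] flags=0010 PL?T → r2=0x1b
[3] flags=0010 VS?F → skip
[4] flags=1000 → (cmp)
[5] flags=1000 VS?F → skip
[6] flags=1000 GE?F → skip
[7] flags=0011 → (cmp)
[8] flags=0011 LS?F → skip
[9] flags=0011 EQ?F → skip
[10] flags=0011 EQ?F → skip

VAL = 0x1b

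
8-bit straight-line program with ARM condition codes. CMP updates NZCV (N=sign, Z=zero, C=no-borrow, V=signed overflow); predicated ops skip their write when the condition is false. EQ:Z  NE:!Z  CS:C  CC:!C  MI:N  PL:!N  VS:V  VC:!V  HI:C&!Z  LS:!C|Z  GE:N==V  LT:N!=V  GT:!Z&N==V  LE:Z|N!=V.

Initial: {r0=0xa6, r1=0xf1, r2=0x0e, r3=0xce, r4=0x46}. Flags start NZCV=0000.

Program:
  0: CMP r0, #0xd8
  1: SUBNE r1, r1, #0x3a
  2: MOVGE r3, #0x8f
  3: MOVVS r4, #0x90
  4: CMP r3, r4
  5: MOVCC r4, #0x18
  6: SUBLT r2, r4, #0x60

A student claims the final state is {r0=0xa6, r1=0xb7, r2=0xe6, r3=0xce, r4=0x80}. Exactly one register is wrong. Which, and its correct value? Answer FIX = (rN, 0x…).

FIX = (r4, 0x46)

[0] flags=1000 → (cmp)
[1] flags=1000 NE?T → r1=0xb7
[2] flags=1000 GE?F → skip
[3] flags=1000 VS?F → skip
[4] flags=1010 → (cmp)
[5] flags=1010 CC?F → skip
[6] flags=1010 LT?T → r2=0xe6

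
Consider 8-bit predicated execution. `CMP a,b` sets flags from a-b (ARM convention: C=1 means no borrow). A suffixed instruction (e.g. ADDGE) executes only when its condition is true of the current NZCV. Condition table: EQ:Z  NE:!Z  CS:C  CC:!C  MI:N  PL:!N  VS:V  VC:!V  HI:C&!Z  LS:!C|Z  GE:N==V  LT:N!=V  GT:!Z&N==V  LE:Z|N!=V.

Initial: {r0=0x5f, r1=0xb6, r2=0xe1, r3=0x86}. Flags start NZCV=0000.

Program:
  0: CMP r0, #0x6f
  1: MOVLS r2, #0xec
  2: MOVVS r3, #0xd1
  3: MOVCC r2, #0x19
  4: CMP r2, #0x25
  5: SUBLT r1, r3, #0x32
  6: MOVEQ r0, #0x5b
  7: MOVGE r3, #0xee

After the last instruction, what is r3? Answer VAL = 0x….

VAL = 0x86

0: ✓ CMP  NZCV=1000
1: ✓ MOVLS  r2←0xec
2: · MOVVS
3: ✓ MOVCC  r2←0x19
4: ✓ CMP  NZCV=1000
5: ✓ SUBLT  r1←0x54
6: · MOVEQ
7: · MOVGE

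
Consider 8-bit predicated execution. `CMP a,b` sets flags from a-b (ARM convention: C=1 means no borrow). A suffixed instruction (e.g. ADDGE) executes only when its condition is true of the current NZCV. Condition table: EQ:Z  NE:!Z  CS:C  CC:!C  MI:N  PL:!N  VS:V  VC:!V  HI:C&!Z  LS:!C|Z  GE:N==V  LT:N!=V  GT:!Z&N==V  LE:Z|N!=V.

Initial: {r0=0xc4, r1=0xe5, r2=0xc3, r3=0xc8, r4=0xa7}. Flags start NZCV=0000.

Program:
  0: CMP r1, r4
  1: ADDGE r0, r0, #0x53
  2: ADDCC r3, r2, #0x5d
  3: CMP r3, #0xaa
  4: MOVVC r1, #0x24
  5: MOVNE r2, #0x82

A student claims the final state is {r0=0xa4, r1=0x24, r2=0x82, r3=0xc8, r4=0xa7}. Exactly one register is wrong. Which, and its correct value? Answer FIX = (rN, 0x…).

0: ✓ CMP  NZCV=0010
1: ✓ ADDGE  r0←0x17
2: · ADDCC
3: ✓ CMP  NZCV=0010
4: ✓ MOVVC  r1←0x24
5: ✓ MOVNE  r2←0x82

FIX = (r0, 0x17)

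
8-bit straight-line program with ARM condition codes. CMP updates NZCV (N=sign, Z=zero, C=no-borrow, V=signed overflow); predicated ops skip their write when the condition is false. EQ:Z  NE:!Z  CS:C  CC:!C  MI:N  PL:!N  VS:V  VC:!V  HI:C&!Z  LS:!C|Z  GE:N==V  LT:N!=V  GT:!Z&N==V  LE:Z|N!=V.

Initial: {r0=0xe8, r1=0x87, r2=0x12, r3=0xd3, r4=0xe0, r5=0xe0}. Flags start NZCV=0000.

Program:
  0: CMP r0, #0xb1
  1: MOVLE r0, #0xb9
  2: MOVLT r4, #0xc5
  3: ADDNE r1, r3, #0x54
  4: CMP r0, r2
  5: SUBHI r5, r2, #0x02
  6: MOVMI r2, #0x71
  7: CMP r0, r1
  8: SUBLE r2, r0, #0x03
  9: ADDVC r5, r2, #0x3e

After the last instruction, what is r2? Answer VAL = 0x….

[0] flags=0010 → (cmp)
[1] flags=0010 LE?F → skip
[2] flags=0010 LT?F → skip
[3] flags=0010 NE?T → r1=0x27
[4] flags=1010 → (cmp)
[5] flags=1010 HI?T → r5=0x10
[6] flags=1010 MI?T → r2=0x71
[7] flags=1010 → (cmp)
[8] flags=1010 LE?T → r2=0xe5
[9] flags=1010 VC?T → r5=0x23

VAL = 0xe5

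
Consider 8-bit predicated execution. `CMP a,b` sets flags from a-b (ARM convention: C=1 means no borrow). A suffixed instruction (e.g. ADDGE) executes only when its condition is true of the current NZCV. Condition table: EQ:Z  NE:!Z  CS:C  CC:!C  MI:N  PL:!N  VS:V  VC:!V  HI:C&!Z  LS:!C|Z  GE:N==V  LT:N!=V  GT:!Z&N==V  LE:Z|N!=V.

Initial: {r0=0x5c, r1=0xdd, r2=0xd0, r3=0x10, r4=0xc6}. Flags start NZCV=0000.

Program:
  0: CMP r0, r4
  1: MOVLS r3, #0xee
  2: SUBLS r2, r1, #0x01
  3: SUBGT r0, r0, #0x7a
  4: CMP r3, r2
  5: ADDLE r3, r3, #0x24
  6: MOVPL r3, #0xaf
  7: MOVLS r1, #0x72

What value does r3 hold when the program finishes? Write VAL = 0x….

[0] flags=1001 → (cmp)
[1] flags=1001 LS?T → r3=0xee
[2] flags=1001 LS?T → r2=0xdc
[3] flags=1001 GT?T → r0=0xe2
[4] flags=0010 → (cmp)
[5] flags=0010 LE?F → skip
[6] flags=0010 PL?T → r3=0xaf
[7] flags=0010 LS?F → skip

VAL = 0xaf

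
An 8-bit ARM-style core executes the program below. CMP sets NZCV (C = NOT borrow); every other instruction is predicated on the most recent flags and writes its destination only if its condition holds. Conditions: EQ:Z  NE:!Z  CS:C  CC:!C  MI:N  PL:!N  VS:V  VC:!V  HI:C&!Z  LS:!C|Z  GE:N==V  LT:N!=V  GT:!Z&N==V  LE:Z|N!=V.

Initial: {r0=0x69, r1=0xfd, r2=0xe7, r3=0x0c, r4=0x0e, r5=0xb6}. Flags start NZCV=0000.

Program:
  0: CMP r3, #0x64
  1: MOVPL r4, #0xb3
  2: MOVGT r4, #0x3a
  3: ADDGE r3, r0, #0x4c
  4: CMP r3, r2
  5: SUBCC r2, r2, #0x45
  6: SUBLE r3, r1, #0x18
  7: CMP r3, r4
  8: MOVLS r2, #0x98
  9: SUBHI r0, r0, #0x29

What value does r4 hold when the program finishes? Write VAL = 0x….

VAL = 0x0e

0: ✓ CMP  NZCV=1000
1: · MOVPL
2: · MOVGT
3: · ADDGE
4: ✓ CMP  NZCV=0000
5: ✓ SUBCC  r2←0xa2
6: · SUBLE
7: ✓ CMP  NZCV=1000
8: ✓ MOVLS  r2←0x98
9: · SUBHI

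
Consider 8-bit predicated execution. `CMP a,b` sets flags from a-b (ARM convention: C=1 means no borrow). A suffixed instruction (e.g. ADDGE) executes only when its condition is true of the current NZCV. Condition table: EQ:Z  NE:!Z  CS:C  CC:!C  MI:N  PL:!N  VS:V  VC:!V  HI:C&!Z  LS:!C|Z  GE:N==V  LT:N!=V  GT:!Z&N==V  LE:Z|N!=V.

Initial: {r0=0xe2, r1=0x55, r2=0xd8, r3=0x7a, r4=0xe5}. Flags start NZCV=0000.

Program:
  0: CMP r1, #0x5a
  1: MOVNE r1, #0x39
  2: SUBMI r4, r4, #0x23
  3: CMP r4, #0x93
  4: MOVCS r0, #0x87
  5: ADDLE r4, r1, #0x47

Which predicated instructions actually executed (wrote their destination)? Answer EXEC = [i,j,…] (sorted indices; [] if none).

[0] flags=1000 → (cmp)
[1] flags=1000 NE?T → r1=0x39
[2] flags=1000 MI?T → r4=0xc2
[3] flags=0010 → (cmp)
[4] flags=0010 CS?T → r0=0x87
[5] flags=0010 LE?F → skip

EXEC = [1,2,4]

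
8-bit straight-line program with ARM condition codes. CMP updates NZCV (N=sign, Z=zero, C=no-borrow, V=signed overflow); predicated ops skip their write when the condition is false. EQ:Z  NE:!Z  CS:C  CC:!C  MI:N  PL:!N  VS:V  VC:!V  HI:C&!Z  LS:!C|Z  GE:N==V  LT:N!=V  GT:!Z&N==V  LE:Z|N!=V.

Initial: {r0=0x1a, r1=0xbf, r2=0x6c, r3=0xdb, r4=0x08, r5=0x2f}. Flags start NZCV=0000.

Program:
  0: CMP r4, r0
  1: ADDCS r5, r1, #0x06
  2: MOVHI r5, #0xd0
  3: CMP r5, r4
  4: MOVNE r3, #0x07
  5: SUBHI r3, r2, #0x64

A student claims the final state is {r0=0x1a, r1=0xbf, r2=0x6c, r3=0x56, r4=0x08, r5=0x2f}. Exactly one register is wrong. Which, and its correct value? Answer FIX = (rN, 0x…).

FIX = (r3, 0x08)

[0] flags=1000 → (cmp)
[1] flags=1000 CS?F → skip
[2] flags=1000 HI?F → skip
[3] flags=0010 → (cmp)
[4] flags=0010 NE?T → r3=0x07
[5] flags=0010 HI?T → r3=0x08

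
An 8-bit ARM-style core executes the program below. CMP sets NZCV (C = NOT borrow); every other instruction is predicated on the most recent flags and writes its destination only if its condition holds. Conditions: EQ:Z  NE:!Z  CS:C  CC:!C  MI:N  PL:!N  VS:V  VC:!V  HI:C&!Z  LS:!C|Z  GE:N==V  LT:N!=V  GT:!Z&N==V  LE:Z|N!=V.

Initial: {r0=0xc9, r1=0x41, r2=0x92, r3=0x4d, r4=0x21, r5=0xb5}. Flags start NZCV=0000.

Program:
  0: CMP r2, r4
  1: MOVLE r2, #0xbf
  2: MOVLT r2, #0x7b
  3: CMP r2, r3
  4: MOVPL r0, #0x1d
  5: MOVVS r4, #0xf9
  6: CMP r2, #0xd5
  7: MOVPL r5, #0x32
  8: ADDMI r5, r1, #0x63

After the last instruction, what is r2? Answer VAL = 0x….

[0] flags=0011 → (cmp)
[1] flags=0011 LE?T → r2=0xbf
[2] flags=0011 LT?T → r2=0x7b
[3] flags=0010 → (cmp)
[4] flags=0010 PL?T → r0=0x1d
[5] flags=0010 VS?F → skip
[6] flags=1001 → (cmp)
[7] flags=1001 PL?F → skip
[8] flags=1001 MI?T → r5=0xa4

VAL = 0x7b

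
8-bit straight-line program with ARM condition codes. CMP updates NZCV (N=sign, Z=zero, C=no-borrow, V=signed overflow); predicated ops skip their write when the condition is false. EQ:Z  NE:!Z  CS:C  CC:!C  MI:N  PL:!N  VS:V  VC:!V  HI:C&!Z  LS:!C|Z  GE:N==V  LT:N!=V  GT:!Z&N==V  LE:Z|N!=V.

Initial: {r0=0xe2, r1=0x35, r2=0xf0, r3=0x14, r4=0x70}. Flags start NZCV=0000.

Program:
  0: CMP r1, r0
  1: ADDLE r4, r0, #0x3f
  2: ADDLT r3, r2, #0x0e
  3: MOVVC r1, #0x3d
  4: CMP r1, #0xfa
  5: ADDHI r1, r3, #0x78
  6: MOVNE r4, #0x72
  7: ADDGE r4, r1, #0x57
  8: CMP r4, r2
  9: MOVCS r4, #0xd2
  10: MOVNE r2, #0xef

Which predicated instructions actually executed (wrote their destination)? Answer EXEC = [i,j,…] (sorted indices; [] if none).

[0] flags=0000 → (cmp)
[1] flags=0000 LE?F → skip
[2] flags=0000 LT?F → skip
[3] flags=0000 VC?T → r1=0x3d
[4] flags=0000 → (cmp)
[5] flags=0000 HI?F → skip
[6] flags=0000 NE?T → r4=0x72
[7] flags=0000 GE?T → r4=0x94
[8] flags=1000 → (cmp)
[9] flags=1000 CS?F → skip
[10] flags=1000 NE?T → r2=0xef

EXEC = [3,6,7,10]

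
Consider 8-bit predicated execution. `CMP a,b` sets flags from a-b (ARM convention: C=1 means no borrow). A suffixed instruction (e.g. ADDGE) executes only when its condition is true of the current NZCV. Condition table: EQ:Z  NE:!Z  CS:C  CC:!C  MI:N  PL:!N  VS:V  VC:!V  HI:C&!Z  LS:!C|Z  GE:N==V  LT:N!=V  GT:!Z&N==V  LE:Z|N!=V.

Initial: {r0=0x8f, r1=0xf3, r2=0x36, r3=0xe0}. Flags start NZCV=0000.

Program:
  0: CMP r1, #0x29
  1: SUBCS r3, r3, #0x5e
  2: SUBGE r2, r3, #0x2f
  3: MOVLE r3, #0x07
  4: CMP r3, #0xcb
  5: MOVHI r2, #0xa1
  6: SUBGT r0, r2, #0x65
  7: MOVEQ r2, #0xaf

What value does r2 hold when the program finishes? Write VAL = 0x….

VAL = 0x36

0: ✓ CMP  NZCV=1010
1: ✓ SUBCS  r3←0x82
2: · SUBGE
3: ✓ MOVLE  r3←0x07
4: ✓ CMP  NZCV=0000
5: · MOVHI
6: ✓ SUBGT  r0←0xd1
7: · MOVEQ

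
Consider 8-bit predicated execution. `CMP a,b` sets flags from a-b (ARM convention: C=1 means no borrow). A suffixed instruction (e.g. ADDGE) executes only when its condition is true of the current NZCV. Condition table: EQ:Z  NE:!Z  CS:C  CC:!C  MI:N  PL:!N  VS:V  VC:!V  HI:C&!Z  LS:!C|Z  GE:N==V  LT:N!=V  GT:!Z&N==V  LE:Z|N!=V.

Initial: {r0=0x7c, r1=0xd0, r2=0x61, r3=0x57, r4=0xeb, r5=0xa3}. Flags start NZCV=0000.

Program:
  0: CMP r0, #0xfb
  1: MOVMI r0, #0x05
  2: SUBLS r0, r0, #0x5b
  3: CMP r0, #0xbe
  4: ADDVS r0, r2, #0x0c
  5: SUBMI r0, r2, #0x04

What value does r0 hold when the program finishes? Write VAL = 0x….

0: ✓ CMP  NZCV=1001
1: ✓ MOVMI  r0←0x05
2: ✓ SUBLS  r0←0xaa
3: ✓ CMP  NZCV=1000
4: · ADDVS
5: ✓ SUBMI  r0←0x5d

VAL = 0x5d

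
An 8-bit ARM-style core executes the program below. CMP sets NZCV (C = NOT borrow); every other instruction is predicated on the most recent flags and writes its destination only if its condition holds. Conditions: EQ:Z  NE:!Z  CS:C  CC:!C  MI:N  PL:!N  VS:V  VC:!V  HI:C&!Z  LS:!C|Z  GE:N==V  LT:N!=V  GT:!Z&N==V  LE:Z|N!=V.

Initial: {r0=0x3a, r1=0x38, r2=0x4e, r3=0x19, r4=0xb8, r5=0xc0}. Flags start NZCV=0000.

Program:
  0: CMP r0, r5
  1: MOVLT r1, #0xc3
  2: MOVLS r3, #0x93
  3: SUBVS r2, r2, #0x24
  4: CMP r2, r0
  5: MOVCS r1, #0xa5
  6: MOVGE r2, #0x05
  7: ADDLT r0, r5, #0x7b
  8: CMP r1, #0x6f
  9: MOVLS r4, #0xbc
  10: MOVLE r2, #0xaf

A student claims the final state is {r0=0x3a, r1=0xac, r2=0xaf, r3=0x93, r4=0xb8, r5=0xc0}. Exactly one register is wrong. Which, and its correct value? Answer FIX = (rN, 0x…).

FIX = (r1, 0xa5)

[0] flags=0000 → (cmp)
[1] flags=0000 LT?F → skip
[2] flags=0000 LS?T → r3=0x93
[3] flags=0000 VS?F → skip
[4] flags=0010 → (cmp)
[5] flags=0010 CS?T → r1=0xa5
[6] flags=0010 GE?T → r2=0x05
[7] flags=0010 LT?F → skip
[8] flags=0011 → (cmp)
[9] flags=0011 LS?F → skip
[10] flags=0011 LE?T → r2=0xaf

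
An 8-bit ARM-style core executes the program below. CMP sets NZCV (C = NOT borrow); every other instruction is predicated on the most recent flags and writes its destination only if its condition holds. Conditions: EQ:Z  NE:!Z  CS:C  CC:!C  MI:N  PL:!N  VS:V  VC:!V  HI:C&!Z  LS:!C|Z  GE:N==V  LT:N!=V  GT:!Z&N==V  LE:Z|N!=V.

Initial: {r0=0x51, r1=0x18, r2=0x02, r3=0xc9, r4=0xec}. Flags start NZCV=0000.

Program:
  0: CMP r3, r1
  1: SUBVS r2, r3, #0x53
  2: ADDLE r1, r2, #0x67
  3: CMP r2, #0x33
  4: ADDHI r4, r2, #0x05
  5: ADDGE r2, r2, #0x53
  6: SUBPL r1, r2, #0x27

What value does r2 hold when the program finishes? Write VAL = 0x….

VAL = 0x02

0: ✓ CMP  NZCV=1010
1: · SUBVS
2: ✓ ADDLE  r1←0x69
3: ✓ CMP  NZCV=1000
4: · ADDHI
5: · ADDGE
6: · SUBPL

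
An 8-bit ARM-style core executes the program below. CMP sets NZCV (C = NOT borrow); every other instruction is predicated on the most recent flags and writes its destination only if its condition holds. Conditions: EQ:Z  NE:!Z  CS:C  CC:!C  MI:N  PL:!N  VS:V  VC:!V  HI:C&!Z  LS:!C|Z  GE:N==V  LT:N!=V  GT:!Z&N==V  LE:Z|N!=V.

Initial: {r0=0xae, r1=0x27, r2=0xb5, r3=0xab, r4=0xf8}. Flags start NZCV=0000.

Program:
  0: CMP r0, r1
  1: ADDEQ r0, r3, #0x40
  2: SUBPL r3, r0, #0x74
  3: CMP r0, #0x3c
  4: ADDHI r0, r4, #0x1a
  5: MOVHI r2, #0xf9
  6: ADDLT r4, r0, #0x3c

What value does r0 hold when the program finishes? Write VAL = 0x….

[0] flags=1010 → (cmp)
[1] flags=1010 EQ?F → skip
[2] flags=1010 PL?F → skip
[3] flags=0011 → (cmp)
[4] flags=0011 HI?T → r0=0x12
[5] flags=0011 HI?T → r2=0xf9
[6] flags=0011 LT?T → r4=0x4e

VAL = 0x12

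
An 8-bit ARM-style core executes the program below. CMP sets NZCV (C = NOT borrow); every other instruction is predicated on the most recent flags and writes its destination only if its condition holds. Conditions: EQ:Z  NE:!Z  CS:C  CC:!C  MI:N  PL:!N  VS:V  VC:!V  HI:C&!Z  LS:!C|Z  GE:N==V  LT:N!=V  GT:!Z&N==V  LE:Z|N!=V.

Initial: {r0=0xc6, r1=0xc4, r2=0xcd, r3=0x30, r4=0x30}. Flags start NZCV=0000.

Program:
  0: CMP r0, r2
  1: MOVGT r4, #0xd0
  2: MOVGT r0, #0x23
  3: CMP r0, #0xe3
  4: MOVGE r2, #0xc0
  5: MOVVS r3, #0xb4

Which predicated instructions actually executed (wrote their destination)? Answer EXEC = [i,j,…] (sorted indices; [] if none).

0: ✓ CMP  NZCV=1000
1: · MOVGT
2: · MOVGT
3: ✓ CMP  NZCV=1000
4: · MOVGE
5: · MOVVS

EXEC = []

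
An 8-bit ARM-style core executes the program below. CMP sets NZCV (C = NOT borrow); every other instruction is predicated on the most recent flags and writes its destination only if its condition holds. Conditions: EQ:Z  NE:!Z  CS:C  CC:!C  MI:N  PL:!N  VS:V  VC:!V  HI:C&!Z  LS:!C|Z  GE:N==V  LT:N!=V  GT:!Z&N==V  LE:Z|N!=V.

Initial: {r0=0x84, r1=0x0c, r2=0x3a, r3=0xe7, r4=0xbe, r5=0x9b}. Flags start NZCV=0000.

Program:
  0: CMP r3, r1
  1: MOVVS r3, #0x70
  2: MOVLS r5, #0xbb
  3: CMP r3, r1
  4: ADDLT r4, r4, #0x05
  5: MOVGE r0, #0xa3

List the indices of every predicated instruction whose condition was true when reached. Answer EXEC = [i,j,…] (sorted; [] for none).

[0] flags=1010 → (cmp)
[1] flags=1010 VS?F → skip
[2] flags=1010 LS?F → skip
[3] flags=1010 → (cmp)
[4] flags=1010 LT?T → r4=0xc3
[5] flags=1010 GE?F → skip

EXEC = [4]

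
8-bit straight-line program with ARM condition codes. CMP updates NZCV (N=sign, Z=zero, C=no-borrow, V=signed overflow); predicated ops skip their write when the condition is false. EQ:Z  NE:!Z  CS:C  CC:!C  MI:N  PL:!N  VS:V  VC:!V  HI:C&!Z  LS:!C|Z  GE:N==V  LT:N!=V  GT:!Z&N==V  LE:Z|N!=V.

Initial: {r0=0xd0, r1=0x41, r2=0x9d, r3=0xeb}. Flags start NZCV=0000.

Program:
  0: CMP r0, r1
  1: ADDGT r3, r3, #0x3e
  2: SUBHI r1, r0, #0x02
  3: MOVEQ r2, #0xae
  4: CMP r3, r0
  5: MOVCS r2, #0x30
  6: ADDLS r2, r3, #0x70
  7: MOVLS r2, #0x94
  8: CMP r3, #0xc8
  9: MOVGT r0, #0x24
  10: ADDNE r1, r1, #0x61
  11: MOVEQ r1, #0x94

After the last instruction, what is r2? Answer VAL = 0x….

VAL = 0x30

0: ✓ CMP  NZCV=1010
1: · ADDGT
2: ✓ SUBHI  r1←0xce
3: · MOVEQ
4: ✓ CMP  NZCV=0010
5: ✓ MOVCS  r2←0x30
6: · ADDLS
7: · MOVLS
8: ✓ CMP  NZCV=0010
9: ✓ MOVGT  r0←0x24
10: ✓ ADDNE  r1←0x2f
11: · MOVEQ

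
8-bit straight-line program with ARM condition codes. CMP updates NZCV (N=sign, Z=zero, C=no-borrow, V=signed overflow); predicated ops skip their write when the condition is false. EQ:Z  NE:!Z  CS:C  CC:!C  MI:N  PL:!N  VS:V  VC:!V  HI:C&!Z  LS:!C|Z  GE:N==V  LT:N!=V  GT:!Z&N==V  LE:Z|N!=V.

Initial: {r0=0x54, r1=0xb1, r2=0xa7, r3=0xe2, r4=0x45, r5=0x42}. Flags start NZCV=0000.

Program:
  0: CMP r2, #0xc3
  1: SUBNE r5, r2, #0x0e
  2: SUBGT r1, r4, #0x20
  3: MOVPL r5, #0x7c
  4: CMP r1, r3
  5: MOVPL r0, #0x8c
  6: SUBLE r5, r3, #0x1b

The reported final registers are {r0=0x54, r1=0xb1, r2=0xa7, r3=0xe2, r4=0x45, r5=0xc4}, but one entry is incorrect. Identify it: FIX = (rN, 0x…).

0: ✓ CMP  NZCV=1000
1: ✓ SUBNE  r5←0x99
2: · SUBGT
3: · MOVPL
4: ✓ CMP  NZCV=1000
5: · MOVPL
6: ✓ SUBLE  r5←0xc7

FIX = (r5, 0xc7)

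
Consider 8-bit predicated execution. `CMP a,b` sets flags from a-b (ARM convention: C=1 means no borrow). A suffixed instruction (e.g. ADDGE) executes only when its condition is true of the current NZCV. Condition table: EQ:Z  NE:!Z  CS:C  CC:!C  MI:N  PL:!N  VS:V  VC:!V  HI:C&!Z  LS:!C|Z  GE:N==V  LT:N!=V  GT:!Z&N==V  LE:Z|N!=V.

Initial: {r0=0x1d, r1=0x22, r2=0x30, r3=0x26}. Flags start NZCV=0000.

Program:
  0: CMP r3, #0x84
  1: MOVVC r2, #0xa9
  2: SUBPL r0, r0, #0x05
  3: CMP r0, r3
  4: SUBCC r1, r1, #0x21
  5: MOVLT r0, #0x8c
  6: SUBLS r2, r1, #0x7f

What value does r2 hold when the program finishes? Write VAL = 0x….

VAL = 0x82

[0] flags=1001 → (cmp)
[1] flags=1001 VC?F → skip
[2] flags=1001 PL?F → skip
[3] flags=1000 → (cmp)
[4] flags=1000 CC?T → r1=0x01
[5] flags=1000 LT?T → r0=0x8c
[6] flags=1000 LS?T → r2=0x82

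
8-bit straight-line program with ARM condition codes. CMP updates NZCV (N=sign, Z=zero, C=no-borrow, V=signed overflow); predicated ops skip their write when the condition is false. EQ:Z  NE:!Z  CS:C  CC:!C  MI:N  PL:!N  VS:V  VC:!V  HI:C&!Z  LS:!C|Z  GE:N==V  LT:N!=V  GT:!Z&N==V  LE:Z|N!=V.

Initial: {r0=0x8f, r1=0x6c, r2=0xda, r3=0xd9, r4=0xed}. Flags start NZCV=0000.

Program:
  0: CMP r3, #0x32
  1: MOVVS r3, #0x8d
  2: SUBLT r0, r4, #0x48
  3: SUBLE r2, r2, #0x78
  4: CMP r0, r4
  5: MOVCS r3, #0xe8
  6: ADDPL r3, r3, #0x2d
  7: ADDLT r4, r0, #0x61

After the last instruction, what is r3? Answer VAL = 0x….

VAL = 0xd9

0: ✓ CMP  NZCV=1010
1: · MOVVS
2: ✓ SUBLT  r0←0xa5
3: ✓ SUBLE  r2←0x62
4: ✓ CMP  NZCV=1000
5: · MOVCS
6: · ADDPL
7: ✓ ADDLT  r4←0x06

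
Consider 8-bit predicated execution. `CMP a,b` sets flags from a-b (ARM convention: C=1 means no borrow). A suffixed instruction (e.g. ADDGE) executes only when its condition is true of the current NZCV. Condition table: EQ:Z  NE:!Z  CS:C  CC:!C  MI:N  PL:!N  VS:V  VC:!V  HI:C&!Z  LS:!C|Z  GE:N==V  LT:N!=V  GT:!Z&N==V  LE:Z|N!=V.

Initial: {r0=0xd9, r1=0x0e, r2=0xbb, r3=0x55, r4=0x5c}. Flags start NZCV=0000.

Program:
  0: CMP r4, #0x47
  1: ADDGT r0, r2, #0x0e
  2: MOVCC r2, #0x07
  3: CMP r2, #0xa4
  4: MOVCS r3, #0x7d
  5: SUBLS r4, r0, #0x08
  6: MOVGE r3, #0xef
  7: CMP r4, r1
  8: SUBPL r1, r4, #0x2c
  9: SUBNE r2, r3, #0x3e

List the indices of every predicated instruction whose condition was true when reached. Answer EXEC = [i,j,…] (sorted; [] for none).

[0] flags=0010 → (cmp)
[1] flags=0010 GT?T → r0=0xc9
[2] flags=0010 CC?F → skip
[3] flags=0010 → (cmp)
[4] flags=0010 CS?T → r3=0x7d
[5] flags=0010 LS?F → skip
[6] flags=0010 GE?T → r3=0xef
[7] flags=0010 → (cmp)
[8] flags=0010 PL?T → r1=0x30
[9] flags=0010 NE?T → r2=0xb1

EXEC = [1,4,6,8,9]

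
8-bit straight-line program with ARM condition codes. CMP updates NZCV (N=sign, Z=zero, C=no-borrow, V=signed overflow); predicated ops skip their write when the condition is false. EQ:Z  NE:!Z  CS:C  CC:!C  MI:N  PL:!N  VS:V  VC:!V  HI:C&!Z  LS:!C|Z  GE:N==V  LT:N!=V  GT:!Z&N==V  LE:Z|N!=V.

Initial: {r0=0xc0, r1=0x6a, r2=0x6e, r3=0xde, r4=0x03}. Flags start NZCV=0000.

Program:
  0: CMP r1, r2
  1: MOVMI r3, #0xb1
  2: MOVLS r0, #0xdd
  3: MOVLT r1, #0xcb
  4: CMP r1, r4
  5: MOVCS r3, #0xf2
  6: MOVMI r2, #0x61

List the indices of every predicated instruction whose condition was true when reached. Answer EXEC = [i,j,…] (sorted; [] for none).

EXEC = [1,2,3,5,6]

0: ✓ CMP  NZCV=1000
1: ✓ MOVMI  r3←0xb1
2: ✓ MOVLS  r0←0xdd
3: ✓ MOVLT  r1←0xcb
4: ✓ CMP  NZCV=1010
5: ✓ MOVCS  r3←0xf2
6: ✓ MOVMI  r2←0x61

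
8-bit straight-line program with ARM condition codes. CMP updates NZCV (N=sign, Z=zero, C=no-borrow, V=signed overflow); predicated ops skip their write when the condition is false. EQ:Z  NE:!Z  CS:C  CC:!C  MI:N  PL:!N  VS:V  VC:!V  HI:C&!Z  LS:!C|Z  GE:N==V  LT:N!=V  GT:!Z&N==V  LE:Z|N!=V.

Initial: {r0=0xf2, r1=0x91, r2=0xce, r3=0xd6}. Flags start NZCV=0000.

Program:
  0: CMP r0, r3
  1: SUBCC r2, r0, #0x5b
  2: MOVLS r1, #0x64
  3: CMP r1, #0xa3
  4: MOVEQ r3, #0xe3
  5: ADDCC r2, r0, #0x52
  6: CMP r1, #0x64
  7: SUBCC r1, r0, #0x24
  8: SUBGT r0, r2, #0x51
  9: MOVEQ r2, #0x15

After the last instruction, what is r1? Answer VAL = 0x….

VAL = 0x91

[0] flags=0010 → (cmp)
[1] flags=0010 CC?F → skip
[2] flags=0010 LS?F → skip
[3] flags=1000 → (cmp)
[4] flags=1000 EQ?F → skip
[5] flags=1000 CC?T → r2=0x44
[6] flags=0011 → (cmp)
[7] flags=0011 CC?F → skip
[8] flags=0011 GT?F → skip
[9] flags=0011 EQ?F → skip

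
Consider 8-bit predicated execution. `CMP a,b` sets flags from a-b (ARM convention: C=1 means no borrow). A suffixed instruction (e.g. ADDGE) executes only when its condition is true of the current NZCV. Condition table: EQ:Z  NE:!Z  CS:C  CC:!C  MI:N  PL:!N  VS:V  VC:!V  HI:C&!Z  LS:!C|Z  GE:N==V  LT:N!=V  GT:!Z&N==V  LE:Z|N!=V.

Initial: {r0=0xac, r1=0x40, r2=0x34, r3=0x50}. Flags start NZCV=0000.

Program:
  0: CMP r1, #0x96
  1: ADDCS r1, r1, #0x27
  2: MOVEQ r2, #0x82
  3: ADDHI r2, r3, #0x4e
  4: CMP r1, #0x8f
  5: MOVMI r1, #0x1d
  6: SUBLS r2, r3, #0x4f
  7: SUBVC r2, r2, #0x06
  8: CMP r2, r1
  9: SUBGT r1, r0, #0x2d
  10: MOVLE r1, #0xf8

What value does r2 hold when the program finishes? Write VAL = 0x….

[0] flags=1001 → (cmp)
[1] flags=1001 CS?F → skip
[2] flags=1001 EQ?F → skip
[3] flags=1001 HI?F → skip
[4] flags=1001 → (cmp)
[5] flags=1001 MI?T → r1=0x1d
[6] flags=1001 LS?T → r2=0x01
[7] flags=1001 VC?F → skip
[8] flags=1000 → (cmp)
[9] flags=1000 GT?F → skip
[10] flags=1000 LE?T → r1=0xf8

VAL = 0x01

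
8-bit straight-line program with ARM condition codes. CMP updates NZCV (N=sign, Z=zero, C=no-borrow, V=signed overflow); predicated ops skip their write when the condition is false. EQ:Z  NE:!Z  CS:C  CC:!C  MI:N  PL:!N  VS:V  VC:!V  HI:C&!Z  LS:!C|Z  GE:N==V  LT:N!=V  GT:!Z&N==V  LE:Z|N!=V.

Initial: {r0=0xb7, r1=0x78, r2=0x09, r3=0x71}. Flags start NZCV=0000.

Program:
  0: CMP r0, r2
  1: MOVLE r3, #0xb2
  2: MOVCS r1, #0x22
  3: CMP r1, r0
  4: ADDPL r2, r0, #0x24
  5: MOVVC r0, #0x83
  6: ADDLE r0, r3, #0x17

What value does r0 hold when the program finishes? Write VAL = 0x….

0: ✓ CMP  NZCV=1010
1: ✓ MOVLE  r3←0xb2
2: ✓ MOVCS  r1←0x22
3: ✓ CMP  NZCV=0000
4: ✓ ADDPL  r2←0xdb
5: ✓ MOVVC  r0←0x83
6: · ADDLE

VAL = 0x83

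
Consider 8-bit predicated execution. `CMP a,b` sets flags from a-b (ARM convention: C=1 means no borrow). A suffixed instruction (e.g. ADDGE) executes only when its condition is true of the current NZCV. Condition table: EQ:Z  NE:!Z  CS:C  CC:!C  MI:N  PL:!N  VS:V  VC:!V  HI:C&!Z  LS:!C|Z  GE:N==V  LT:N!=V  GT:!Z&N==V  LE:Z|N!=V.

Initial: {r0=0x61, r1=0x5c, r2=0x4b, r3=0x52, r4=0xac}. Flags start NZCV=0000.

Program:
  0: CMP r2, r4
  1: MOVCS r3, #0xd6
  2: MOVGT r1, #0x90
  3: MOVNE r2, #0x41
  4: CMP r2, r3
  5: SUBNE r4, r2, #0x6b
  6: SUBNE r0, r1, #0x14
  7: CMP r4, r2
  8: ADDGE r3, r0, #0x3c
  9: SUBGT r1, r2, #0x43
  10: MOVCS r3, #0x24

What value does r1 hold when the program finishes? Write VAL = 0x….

0: ✓ CMP  NZCV=1001
1: · MOVCS
2: ✓ MOVGT  r1←0x90
3: ✓ MOVNE  r2←0x41
4: ✓ CMP  NZCV=1000
5: ✓ SUBNE  r4←0xd6
6: ✓ SUBNE  r0←0x7c
7: ✓ CMP  NZCV=1010
8: · ADDGE
9: · SUBGT
10: ✓ MOVCS  r3←0x24

VAL = 0x90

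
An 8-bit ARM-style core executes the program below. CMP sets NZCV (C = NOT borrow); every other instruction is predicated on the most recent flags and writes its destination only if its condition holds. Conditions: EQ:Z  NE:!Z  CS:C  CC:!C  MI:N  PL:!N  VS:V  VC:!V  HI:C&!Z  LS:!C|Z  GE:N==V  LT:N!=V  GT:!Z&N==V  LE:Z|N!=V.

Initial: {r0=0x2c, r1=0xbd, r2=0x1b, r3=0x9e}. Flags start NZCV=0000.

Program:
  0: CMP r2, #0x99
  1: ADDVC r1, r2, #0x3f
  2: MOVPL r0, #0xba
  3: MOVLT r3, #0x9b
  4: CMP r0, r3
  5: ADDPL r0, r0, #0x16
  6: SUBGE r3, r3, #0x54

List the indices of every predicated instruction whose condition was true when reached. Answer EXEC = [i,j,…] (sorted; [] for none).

[0] flags=1001 → (cmp)
[1] flags=1001 VC?F → skip
[2] flags=1001 PL?F → skip
[3] flags=1001 LT?F → skip
[4] flags=1001 → (cmp)
[5] flags=1001 PL?F → skip
[6] flags=1001 GE?T → r3=0x4a

EXEC = [6]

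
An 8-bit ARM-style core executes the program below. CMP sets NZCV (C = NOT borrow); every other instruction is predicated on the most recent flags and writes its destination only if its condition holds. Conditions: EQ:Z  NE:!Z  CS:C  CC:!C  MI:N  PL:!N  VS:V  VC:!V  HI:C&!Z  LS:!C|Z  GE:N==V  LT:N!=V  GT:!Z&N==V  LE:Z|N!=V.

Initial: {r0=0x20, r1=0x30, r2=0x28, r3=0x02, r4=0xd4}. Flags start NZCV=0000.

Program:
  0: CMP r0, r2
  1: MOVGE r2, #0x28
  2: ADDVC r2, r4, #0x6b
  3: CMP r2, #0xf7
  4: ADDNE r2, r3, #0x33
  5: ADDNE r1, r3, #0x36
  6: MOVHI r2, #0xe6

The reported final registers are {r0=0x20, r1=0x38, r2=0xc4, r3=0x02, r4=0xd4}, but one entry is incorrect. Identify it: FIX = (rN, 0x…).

FIX = (r2, 0x35)

0: ✓ CMP  NZCV=1000
1: · MOVGE
2: ✓ ADDVC  r2←0x3f
3: ✓ CMP  NZCV=0000
4: ✓ ADDNE  r2←0x35
5: ✓ ADDNE  r1←0x38
6: · MOVHI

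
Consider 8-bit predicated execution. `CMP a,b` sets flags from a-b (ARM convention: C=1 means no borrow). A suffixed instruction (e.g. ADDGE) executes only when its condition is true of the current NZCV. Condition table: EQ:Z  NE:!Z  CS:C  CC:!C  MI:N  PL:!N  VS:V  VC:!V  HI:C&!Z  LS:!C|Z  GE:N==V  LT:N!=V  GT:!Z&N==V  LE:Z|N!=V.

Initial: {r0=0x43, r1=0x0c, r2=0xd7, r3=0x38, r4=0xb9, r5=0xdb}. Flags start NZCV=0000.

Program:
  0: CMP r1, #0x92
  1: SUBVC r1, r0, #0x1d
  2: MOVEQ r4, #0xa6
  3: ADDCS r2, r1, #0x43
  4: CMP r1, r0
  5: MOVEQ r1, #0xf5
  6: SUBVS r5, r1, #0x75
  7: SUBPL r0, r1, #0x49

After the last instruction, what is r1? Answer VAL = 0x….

VAL = 0x26

[0] flags=0000 → (cmp)
[1] flags=0000 VC?T → r1=0x26
[2] flags=0000 EQ?F → skip
[3] flags=0000 CS?F → skip
[4] flags=1000 → (cmp)
[5] flags=1000 EQ?F → skip
[6] flags=1000 VS?F → skip
[7] flags=1000 PL?F → skip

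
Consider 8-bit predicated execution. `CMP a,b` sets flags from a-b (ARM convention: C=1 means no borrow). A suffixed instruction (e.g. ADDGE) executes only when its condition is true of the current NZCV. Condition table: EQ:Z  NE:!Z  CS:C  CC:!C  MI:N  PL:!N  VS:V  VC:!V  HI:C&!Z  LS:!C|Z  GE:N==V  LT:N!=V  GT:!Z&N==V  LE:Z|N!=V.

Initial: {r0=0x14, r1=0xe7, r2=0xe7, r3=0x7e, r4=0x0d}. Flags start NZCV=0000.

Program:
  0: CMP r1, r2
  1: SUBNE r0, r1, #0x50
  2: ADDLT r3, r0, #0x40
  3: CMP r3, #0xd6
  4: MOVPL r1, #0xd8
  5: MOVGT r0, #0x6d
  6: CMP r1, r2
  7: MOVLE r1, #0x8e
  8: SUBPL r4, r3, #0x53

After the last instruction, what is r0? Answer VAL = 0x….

0: ✓ CMP  NZCV=0110
1: · SUBNE
2: · ADDLT
3: ✓ CMP  NZCV=1001
4: · MOVPL
5: ✓ MOVGT  r0←0x6d
6: ✓ CMP  NZCV=0110
7: ✓ MOVLE  r1←0x8e
8: ✓ SUBPL  r4←0x2b

VAL = 0x6d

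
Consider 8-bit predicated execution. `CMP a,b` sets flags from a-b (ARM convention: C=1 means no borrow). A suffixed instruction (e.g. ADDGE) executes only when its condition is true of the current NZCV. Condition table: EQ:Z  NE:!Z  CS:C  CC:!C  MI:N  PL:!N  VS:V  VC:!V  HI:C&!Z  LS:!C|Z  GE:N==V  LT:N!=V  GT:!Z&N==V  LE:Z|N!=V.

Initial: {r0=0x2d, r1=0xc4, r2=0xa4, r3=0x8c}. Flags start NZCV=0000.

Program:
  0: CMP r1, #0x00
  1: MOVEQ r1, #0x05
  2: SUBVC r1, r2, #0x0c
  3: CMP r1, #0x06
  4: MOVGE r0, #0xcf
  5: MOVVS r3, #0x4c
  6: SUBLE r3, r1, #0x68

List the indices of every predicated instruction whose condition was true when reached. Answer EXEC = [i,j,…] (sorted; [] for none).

[0] flags=1010 → (cmp)
[1] flags=1010 EQ?F → skip
[2] flags=1010 VC?T → r1=0x98
[3] flags=1010 → (cmp)
[4] flags=1010 GE?F → skip
[5] flags=1010 VS?F → skip
[6] flags=1010 LE?T → r3=0x30

EXEC = [2,6]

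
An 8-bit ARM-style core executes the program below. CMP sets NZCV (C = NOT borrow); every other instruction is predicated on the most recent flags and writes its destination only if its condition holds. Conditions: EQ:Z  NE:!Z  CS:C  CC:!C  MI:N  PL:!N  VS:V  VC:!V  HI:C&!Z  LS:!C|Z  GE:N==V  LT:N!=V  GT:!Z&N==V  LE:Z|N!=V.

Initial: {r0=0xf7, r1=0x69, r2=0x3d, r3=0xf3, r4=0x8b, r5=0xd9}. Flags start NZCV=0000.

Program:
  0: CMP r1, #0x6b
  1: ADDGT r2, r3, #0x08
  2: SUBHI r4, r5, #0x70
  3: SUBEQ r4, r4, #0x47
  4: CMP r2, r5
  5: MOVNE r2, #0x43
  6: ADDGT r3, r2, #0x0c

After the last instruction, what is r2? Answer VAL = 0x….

VAL = 0x43

[0] flags=1000 → (cmp)
[1] flags=1000 GT?F → skip
[2] flags=1000 HI?F → skip
[3] flags=1000 EQ?F → skip
[4] flags=0000 → (cmp)
[5] flags=0000 NE?T → r2=0x43
[6] flags=0000 GT?T → r3=0x4f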